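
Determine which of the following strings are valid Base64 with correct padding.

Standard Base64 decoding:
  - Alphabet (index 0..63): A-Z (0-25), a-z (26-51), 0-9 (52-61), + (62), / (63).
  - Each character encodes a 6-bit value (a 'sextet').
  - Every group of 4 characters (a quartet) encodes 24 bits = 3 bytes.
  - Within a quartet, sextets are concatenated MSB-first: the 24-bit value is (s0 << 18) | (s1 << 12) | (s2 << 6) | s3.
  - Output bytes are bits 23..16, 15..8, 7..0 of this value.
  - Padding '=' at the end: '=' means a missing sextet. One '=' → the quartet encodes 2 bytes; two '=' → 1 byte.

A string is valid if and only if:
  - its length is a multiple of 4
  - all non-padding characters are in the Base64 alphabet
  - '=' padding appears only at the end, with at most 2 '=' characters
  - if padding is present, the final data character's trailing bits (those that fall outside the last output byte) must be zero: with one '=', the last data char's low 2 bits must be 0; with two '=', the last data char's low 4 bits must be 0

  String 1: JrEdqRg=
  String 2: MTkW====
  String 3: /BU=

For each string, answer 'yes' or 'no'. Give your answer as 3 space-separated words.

Answer: yes no yes

Derivation:
String 1: 'JrEdqRg=' → valid
String 2: 'MTkW====' → invalid (4 pad chars (max 2))
String 3: '/BU=' → valid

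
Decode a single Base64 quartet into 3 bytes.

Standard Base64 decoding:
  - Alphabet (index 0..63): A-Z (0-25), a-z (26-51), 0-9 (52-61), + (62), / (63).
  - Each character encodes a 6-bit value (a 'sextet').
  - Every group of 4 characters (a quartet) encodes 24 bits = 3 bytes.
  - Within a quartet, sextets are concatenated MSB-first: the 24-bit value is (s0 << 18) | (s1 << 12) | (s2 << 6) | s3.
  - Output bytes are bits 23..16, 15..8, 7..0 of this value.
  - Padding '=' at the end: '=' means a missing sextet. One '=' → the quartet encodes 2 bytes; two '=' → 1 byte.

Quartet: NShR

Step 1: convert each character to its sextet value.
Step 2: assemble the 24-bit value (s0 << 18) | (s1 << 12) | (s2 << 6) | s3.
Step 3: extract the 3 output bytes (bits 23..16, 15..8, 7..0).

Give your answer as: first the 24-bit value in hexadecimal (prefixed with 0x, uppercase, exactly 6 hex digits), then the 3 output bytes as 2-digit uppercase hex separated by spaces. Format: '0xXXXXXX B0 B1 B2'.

Sextets: N=13, S=18, h=33, R=17
24-bit: (13<<18) | (18<<12) | (33<<6) | 17
      = 0x340000 | 0x012000 | 0x000840 | 0x000011
      = 0x352851
Bytes: (v>>16)&0xFF=35, (v>>8)&0xFF=28, v&0xFF=51

Answer: 0x352851 35 28 51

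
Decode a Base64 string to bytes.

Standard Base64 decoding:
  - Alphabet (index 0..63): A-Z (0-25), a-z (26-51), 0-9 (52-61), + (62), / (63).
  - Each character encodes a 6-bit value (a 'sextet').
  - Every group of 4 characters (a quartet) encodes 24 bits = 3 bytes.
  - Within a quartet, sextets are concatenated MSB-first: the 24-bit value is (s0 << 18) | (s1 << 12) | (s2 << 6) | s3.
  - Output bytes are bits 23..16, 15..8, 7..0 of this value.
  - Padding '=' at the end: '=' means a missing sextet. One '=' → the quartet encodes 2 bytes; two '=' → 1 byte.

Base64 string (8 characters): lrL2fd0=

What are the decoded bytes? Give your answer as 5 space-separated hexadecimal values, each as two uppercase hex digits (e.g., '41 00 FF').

After char 0 ('l'=37): chars_in_quartet=1 acc=0x25 bytes_emitted=0
After char 1 ('r'=43): chars_in_quartet=2 acc=0x96B bytes_emitted=0
After char 2 ('L'=11): chars_in_quartet=3 acc=0x25ACB bytes_emitted=0
After char 3 ('2'=54): chars_in_quartet=4 acc=0x96B2F6 -> emit 96 B2 F6, reset; bytes_emitted=3
After char 4 ('f'=31): chars_in_quartet=1 acc=0x1F bytes_emitted=3
After char 5 ('d'=29): chars_in_quartet=2 acc=0x7DD bytes_emitted=3
After char 6 ('0'=52): chars_in_quartet=3 acc=0x1F774 bytes_emitted=3
Padding '=': partial quartet acc=0x1F774 -> emit 7D DD; bytes_emitted=5

Answer: 96 B2 F6 7D DD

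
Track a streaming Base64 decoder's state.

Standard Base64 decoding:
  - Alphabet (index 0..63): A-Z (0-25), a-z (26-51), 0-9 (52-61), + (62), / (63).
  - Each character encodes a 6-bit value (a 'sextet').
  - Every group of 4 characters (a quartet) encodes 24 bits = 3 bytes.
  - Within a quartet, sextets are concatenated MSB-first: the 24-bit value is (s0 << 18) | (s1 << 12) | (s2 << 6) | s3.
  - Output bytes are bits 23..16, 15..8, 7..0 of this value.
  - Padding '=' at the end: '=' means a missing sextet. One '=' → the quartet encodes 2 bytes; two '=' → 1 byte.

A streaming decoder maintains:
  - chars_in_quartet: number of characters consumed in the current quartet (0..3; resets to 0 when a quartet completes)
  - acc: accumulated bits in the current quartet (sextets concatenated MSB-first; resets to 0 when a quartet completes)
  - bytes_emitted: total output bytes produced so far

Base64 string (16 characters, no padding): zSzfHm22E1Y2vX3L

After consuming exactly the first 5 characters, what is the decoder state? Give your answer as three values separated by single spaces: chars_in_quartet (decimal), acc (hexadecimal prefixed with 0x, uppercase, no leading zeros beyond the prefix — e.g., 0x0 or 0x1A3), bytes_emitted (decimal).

After char 0 ('z'=51): chars_in_quartet=1 acc=0x33 bytes_emitted=0
After char 1 ('S'=18): chars_in_quartet=2 acc=0xCD2 bytes_emitted=0
After char 2 ('z'=51): chars_in_quartet=3 acc=0x334B3 bytes_emitted=0
After char 3 ('f'=31): chars_in_quartet=4 acc=0xCD2CDF -> emit CD 2C DF, reset; bytes_emitted=3
After char 4 ('H'=7): chars_in_quartet=1 acc=0x7 bytes_emitted=3

Answer: 1 0x7 3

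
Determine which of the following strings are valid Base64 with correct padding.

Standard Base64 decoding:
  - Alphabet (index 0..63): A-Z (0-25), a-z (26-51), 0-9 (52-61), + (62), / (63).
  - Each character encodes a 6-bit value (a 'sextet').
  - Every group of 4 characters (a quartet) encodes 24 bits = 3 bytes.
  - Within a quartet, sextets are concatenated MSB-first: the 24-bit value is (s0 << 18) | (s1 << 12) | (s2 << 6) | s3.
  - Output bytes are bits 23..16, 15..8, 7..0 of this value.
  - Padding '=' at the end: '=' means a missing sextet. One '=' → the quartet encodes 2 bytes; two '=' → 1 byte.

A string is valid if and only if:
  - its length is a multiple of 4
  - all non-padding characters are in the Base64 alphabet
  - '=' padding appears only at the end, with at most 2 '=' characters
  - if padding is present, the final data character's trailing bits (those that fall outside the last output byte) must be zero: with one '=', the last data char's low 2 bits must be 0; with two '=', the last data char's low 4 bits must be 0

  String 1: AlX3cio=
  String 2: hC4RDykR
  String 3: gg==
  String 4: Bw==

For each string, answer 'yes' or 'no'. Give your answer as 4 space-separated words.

Answer: yes yes yes yes

Derivation:
String 1: 'AlX3cio=' → valid
String 2: 'hC4RDykR' → valid
String 3: 'gg==' → valid
String 4: 'Bw==' → valid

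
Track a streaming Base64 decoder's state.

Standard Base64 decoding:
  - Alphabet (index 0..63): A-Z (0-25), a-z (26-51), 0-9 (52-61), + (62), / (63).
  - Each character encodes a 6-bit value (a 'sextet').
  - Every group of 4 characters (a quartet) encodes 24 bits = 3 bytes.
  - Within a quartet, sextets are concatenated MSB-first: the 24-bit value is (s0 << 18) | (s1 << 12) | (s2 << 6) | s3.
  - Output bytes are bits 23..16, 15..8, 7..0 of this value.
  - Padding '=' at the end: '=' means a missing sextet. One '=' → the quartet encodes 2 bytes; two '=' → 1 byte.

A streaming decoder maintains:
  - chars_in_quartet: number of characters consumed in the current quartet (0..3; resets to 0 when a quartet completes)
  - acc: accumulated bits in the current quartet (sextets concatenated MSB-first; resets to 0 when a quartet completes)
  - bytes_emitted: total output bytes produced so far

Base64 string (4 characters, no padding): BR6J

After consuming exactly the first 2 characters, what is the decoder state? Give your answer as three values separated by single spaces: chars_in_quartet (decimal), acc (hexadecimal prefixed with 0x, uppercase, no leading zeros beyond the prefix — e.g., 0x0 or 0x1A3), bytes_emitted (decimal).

Answer: 2 0x51 0

Derivation:
After char 0 ('B'=1): chars_in_quartet=1 acc=0x1 bytes_emitted=0
After char 1 ('R'=17): chars_in_quartet=2 acc=0x51 bytes_emitted=0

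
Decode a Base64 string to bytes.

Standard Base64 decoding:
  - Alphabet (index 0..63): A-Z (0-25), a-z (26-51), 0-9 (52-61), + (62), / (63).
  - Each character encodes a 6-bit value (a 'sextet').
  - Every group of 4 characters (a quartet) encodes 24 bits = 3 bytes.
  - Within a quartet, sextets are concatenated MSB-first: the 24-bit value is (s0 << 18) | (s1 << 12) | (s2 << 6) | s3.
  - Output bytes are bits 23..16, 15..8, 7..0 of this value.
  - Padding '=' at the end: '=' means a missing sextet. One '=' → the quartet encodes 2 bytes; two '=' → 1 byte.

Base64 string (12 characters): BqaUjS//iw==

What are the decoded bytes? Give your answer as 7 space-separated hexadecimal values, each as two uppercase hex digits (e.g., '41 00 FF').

Answer: 06 A6 94 8D 2F FF 8B

Derivation:
After char 0 ('B'=1): chars_in_quartet=1 acc=0x1 bytes_emitted=0
After char 1 ('q'=42): chars_in_quartet=2 acc=0x6A bytes_emitted=0
After char 2 ('a'=26): chars_in_quartet=3 acc=0x1A9A bytes_emitted=0
After char 3 ('U'=20): chars_in_quartet=4 acc=0x6A694 -> emit 06 A6 94, reset; bytes_emitted=3
After char 4 ('j'=35): chars_in_quartet=1 acc=0x23 bytes_emitted=3
After char 5 ('S'=18): chars_in_quartet=2 acc=0x8D2 bytes_emitted=3
After char 6 ('/'=63): chars_in_quartet=3 acc=0x234BF bytes_emitted=3
After char 7 ('/'=63): chars_in_quartet=4 acc=0x8D2FFF -> emit 8D 2F FF, reset; bytes_emitted=6
After char 8 ('i'=34): chars_in_quartet=1 acc=0x22 bytes_emitted=6
After char 9 ('w'=48): chars_in_quartet=2 acc=0x8B0 bytes_emitted=6
Padding '==': partial quartet acc=0x8B0 -> emit 8B; bytes_emitted=7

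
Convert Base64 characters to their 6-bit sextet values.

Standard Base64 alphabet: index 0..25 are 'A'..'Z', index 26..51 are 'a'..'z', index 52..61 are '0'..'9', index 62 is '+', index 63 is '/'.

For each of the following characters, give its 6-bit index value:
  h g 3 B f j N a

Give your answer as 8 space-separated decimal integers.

'h': a..z range, 26 + ord('h') − ord('a') = 33
'g': a..z range, 26 + ord('g') − ord('a') = 32
'3': 0..9 range, 52 + ord('3') − ord('0') = 55
'B': A..Z range, ord('B') − ord('A') = 1
'f': a..z range, 26 + ord('f') − ord('a') = 31
'j': a..z range, 26 + ord('j') − ord('a') = 35
'N': A..Z range, ord('N') − ord('A') = 13
'a': a..z range, 26 + ord('a') − ord('a') = 26

Answer: 33 32 55 1 31 35 13 26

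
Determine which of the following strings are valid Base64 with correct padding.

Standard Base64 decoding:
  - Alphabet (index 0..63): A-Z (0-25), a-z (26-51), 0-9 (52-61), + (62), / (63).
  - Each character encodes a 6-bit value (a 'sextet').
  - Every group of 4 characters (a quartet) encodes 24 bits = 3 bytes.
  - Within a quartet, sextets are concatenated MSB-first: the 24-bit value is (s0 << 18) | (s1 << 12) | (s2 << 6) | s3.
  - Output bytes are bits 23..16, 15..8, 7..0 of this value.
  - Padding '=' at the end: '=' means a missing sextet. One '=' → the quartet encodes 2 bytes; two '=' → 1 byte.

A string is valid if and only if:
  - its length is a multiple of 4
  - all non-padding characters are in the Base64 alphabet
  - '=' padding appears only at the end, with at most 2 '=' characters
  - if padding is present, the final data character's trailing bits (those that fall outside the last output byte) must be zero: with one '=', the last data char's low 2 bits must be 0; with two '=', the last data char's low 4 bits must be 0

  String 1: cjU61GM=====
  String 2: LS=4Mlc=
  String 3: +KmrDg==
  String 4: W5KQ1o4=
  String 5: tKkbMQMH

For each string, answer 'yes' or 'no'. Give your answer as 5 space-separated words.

String 1: 'cjU61GM=====' → invalid (5 pad chars (max 2))
String 2: 'LS=4Mlc=' → invalid (bad char(s): ['=']; '=' in middle)
String 3: '+KmrDg==' → valid
String 4: 'W5KQ1o4=' → valid
String 5: 'tKkbMQMH' → valid

Answer: no no yes yes yes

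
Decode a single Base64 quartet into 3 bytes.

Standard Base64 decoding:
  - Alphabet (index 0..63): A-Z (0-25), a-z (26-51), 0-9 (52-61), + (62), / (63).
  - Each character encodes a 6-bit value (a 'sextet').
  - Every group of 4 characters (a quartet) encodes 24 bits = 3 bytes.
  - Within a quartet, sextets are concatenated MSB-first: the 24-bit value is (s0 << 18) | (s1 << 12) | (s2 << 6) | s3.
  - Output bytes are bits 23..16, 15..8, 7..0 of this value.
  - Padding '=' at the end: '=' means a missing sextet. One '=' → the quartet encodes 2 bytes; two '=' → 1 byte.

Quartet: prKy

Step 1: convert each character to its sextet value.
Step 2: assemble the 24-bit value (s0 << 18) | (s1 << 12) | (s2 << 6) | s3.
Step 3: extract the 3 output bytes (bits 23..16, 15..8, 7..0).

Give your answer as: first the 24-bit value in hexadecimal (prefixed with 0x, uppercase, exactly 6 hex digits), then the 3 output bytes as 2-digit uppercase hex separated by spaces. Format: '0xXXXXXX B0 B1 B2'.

Answer: 0xA6B2B2 A6 B2 B2

Derivation:
Sextets: p=41, r=43, K=10, y=50
24-bit: (41<<18) | (43<<12) | (10<<6) | 50
      = 0xA40000 | 0x02B000 | 0x000280 | 0x000032
      = 0xA6B2B2
Bytes: (v>>16)&0xFF=A6, (v>>8)&0xFF=B2, v&0xFF=B2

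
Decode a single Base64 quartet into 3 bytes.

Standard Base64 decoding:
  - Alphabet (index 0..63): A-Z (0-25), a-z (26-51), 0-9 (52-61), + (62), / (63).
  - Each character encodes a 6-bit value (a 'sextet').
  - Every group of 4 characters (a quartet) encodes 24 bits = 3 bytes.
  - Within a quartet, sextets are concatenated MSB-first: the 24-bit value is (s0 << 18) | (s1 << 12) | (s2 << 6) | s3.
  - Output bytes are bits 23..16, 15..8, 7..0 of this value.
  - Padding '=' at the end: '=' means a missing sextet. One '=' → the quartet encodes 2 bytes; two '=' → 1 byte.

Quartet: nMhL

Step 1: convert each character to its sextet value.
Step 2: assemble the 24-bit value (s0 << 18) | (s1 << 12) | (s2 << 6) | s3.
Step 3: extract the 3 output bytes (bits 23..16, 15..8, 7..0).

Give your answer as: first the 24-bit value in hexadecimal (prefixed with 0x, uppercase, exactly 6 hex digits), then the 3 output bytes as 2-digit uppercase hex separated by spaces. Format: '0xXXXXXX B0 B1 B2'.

Sextets: n=39, M=12, h=33, L=11
24-bit: (39<<18) | (12<<12) | (33<<6) | 11
      = 0x9C0000 | 0x00C000 | 0x000840 | 0x00000B
      = 0x9CC84B
Bytes: (v>>16)&0xFF=9C, (v>>8)&0xFF=C8, v&0xFF=4B

Answer: 0x9CC84B 9C C8 4B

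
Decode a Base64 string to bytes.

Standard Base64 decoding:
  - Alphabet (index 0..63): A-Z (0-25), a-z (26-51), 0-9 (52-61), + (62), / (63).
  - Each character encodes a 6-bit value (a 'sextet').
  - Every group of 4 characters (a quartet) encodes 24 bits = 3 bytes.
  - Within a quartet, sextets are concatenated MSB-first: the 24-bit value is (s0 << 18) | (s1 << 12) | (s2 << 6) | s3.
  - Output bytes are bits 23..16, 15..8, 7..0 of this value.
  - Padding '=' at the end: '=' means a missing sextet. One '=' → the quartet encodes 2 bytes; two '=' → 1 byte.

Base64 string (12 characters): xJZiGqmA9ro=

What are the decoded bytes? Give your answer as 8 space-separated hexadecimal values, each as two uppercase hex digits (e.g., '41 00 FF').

Answer: C4 96 62 1A A9 80 F6 BA

Derivation:
After char 0 ('x'=49): chars_in_quartet=1 acc=0x31 bytes_emitted=0
After char 1 ('J'=9): chars_in_quartet=2 acc=0xC49 bytes_emitted=0
After char 2 ('Z'=25): chars_in_quartet=3 acc=0x31259 bytes_emitted=0
After char 3 ('i'=34): chars_in_quartet=4 acc=0xC49662 -> emit C4 96 62, reset; bytes_emitted=3
After char 4 ('G'=6): chars_in_quartet=1 acc=0x6 bytes_emitted=3
After char 5 ('q'=42): chars_in_quartet=2 acc=0x1AA bytes_emitted=3
After char 6 ('m'=38): chars_in_quartet=3 acc=0x6AA6 bytes_emitted=3
After char 7 ('A'=0): chars_in_quartet=4 acc=0x1AA980 -> emit 1A A9 80, reset; bytes_emitted=6
After char 8 ('9'=61): chars_in_quartet=1 acc=0x3D bytes_emitted=6
After char 9 ('r'=43): chars_in_quartet=2 acc=0xF6B bytes_emitted=6
After char 10 ('o'=40): chars_in_quartet=3 acc=0x3DAE8 bytes_emitted=6
Padding '=': partial quartet acc=0x3DAE8 -> emit F6 BA; bytes_emitted=8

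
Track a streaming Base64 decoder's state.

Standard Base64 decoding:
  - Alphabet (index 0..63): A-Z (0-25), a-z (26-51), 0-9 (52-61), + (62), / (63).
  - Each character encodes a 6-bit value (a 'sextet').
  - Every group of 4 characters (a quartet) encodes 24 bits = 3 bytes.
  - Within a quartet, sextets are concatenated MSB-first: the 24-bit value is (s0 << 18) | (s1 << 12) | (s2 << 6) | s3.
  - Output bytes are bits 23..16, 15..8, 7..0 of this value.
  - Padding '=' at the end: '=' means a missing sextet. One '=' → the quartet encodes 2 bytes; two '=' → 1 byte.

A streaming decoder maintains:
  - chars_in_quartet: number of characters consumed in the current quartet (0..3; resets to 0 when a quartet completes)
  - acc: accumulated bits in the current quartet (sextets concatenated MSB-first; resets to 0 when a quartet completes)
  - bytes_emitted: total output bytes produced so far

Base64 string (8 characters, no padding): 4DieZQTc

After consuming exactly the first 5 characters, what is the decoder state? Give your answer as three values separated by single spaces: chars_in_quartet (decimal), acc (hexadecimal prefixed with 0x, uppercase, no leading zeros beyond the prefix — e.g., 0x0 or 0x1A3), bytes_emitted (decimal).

Answer: 1 0x19 3

Derivation:
After char 0 ('4'=56): chars_in_quartet=1 acc=0x38 bytes_emitted=0
After char 1 ('D'=3): chars_in_quartet=2 acc=0xE03 bytes_emitted=0
After char 2 ('i'=34): chars_in_quartet=3 acc=0x380E2 bytes_emitted=0
After char 3 ('e'=30): chars_in_quartet=4 acc=0xE0389E -> emit E0 38 9E, reset; bytes_emitted=3
After char 4 ('Z'=25): chars_in_quartet=1 acc=0x19 bytes_emitted=3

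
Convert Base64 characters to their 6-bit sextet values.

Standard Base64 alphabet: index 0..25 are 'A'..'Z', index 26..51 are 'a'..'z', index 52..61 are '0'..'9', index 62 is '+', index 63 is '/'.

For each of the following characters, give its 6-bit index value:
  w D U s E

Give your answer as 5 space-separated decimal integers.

Answer: 48 3 20 44 4

Derivation:
'w': a..z range, 26 + ord('w') − ord('a') = 48
'D': A..Z range, ord('D') − ord('A') = 3
'U': A..Z range, ord('U') − ord('A') = 20
's': a..z range, 26 + ord('s') − ord('a') = 44
'E': A..Z range, ord('E') − ord('A') = 4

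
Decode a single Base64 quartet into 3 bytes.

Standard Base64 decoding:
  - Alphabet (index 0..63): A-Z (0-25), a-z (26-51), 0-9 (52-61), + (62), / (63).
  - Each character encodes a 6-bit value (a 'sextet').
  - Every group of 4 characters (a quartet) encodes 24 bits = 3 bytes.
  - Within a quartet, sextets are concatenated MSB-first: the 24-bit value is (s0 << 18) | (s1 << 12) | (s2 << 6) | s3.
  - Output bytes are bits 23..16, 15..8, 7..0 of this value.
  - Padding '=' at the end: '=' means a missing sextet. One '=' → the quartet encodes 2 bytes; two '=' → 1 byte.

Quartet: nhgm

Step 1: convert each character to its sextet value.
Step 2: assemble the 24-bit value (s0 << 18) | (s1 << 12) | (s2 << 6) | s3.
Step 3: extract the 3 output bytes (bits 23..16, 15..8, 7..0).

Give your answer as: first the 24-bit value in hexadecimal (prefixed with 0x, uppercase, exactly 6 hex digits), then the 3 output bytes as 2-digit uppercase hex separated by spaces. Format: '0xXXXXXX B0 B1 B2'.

Answer: 0x9E1826 9E 18 26

Derivation:
Sextets: n=39, h=33, g=32, m=38
24-bit: (39<<18) | (33<<12) | (32<<6) | 38
      = 0x9C0000 | 0x021000 | 0x000800 | 0x000026
      = 0x9E1826
Bytes: (v>>16)&0xFF=9E, (v>>8)&0xFF=18, v&0xFF=26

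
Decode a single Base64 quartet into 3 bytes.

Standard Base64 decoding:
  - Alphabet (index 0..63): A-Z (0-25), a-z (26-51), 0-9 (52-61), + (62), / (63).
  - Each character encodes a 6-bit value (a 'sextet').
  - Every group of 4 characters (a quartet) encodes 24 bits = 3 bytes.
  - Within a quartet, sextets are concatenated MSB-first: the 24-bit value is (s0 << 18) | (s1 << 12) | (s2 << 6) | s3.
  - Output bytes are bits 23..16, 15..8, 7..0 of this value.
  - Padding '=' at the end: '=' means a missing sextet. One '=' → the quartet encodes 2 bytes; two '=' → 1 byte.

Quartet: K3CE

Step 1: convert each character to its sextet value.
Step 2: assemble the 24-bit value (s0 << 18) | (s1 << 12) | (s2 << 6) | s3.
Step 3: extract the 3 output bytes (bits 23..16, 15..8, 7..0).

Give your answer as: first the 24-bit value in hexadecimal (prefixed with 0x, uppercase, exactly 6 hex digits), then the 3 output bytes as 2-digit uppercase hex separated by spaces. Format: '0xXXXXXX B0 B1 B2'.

Answer: 0x2B7084 2B 70 84

Derivation:
Sextets: K=10, 3=55, C=2, E=4
24-bit: (10<<18) | (55<<12) | (2<<6) | 4
      = 0x280000 | 0x037000 | 0x000080 | 0x000004
      = 0x2B7084
Bytes: (v>>16)&0xFF=2B, (v>>8)&0xFF=70, v&0xFF=84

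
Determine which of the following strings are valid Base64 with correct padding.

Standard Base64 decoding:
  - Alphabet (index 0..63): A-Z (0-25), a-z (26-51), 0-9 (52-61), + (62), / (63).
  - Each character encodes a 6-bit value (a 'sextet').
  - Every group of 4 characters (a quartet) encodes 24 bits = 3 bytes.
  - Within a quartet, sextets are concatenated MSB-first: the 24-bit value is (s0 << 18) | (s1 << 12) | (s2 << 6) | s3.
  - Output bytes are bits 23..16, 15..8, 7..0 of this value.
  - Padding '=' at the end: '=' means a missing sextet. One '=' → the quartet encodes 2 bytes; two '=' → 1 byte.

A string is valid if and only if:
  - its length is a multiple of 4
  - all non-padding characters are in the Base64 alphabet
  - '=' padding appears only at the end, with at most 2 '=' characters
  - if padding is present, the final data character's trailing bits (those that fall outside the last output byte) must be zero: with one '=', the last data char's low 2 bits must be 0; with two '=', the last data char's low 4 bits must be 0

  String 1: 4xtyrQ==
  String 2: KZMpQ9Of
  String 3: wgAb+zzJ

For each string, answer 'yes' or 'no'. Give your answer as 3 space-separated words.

Answer: yes yes yes

Derivation:
String 1: '4xtyrQ==' → valid
String 2: 'KZMpQ9Of' → valid
String 3: 'wgAb+zzJ' → valid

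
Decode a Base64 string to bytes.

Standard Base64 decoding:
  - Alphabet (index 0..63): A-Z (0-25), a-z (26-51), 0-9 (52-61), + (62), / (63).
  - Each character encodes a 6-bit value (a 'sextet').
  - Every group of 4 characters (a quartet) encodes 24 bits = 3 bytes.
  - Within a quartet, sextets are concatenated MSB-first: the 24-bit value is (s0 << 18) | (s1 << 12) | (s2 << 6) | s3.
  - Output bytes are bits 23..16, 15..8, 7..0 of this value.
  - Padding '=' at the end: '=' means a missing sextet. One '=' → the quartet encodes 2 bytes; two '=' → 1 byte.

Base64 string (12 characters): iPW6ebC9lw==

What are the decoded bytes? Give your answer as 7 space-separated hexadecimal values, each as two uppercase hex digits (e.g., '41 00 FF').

Answer: 88 F5 BA 79 B0 BD 97

Derivation:
After char 0 ('i'=34): chars_in_quartet=1 acc=0x22 bytes_emitted=0
After char 1 ('P'=15): chars_in_quartet=2 acc=0x88F bytes_emitted=0
After char 2 ('W'=22): chars_in_quartet=3 acc=0x223D6 bytes_emitted=0
After char 3 ('6'=58): chars_in_quartet=4 acc=0x88F5BA -> emit 88 F5 BA, reset; bytes_emitted=3
After char 4 ('e'=30): chars_in_quartet=1 acc=0x1E bytes_emitted=3
After char 5 ('b'=27): chars_in_quartet=2 acc=0x79B bytes_emitted=3
After char 6 ('C'=2): chars_in_quartet=3 acc=0x1E6C2 bytes_emitted=3
After char 7 ('9'=61): chars_in_quartet=4 acc=0x79B0BD -> emit 79 B0 BD, reset; bytes_emitted=6
After char 8 ('l'=37): chars_in_quartet=1 acc=0x25 bytes_emitted=6
After char 9 ('w'=48): chars_in_quartet=2 acc=0x970 bytes_emitted=6
Padding '==': partial quartet acc=0x970 -> emit 97; bytes_emitted=7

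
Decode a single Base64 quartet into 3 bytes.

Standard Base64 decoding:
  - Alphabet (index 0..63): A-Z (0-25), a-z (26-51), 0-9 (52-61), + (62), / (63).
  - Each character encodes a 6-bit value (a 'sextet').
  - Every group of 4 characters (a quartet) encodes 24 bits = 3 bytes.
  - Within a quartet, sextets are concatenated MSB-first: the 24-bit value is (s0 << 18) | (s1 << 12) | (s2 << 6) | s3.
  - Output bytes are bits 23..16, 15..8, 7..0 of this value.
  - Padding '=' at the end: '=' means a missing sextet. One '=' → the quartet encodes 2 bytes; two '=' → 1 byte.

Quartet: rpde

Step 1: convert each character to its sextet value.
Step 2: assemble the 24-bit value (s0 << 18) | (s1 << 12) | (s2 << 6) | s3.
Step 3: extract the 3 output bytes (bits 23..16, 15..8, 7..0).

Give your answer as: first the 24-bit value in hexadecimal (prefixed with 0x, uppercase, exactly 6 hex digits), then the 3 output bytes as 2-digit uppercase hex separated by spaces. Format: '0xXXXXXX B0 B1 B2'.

Answer: 0xAE975E AE 97 5E

Derivation:
Sextets: r=43, p=41, d=29, e=30
24-bit: (43<<18) | (41<<12) | (29<<6) | 30
      = 0xAC0000 | 0x029000 | 0x000740 | 0x00001E
      = 0xAE975E
Bytes: (v>>16)&0xFF=AE, (v>>8)&0xFF=97, v&0xFF=5E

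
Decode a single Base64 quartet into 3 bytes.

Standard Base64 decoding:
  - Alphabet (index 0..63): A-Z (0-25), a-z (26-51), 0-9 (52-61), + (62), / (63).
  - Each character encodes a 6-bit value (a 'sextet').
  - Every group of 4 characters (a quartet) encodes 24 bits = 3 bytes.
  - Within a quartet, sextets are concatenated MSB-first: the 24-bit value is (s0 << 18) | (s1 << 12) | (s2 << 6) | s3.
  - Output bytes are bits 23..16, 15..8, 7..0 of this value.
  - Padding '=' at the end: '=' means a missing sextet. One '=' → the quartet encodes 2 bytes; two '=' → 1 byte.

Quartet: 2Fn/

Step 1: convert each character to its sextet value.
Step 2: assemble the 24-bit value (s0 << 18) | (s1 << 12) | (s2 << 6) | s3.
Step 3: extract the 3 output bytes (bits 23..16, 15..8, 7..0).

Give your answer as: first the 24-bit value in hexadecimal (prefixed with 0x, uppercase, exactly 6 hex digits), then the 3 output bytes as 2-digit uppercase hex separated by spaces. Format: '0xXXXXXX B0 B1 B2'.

Sextets: 2=54, F=5, n=39, /=63
24-bit: (54<<18) | (5<<12) | (39<<6) | 63
      = 0xD80000 | 0x005000 | 0x0009C0 | 0x00003F
      = 0xD859FF
Bytes: (v>>16)&0xFF=D8, (v>>8)&0xFF=59, v&0xFF=FF

Answer: 0xD859FF D8 59 FF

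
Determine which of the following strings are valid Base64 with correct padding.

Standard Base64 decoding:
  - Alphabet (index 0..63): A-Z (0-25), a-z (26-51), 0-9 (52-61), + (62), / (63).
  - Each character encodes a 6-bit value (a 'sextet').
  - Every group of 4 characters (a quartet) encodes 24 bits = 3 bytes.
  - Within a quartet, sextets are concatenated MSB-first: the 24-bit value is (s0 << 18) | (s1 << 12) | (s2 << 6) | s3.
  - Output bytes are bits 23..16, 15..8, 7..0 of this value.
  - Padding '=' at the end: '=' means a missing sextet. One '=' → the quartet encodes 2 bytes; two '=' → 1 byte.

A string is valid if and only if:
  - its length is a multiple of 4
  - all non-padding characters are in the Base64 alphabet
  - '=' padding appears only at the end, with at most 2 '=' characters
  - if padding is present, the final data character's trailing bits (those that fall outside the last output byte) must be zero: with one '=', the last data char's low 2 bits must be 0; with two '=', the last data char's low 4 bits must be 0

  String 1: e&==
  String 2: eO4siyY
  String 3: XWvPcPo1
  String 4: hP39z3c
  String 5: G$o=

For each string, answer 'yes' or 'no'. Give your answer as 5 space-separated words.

Answer: no no yes no no

Derivation:
String 1: 'e&==' → invalid (bad char(s): ['&'])
String 2: 'eO4siyY' → invalid (len=7 not mult of 4)
String 3: 'XWvPcPo1' → valid
String 4: 'hP39z3c' → invalid (len=7 not mult of 4)
String 5: 'G$o=' → invalid (bad char(s): ['$'])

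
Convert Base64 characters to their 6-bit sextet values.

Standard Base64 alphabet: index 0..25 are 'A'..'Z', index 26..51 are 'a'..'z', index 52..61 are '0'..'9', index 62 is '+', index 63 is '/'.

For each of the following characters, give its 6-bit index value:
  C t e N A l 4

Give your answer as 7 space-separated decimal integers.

'C': A..Z range, ord('C') − ord('A') = 2
't': a..z range, 26 + ord('t') − ord('a') = 45
'e': a..z range, 26 + ord('e') − ord('a') = 30
'N': A..Z range, ord('N') − ord('A') = 13
'A': A..Z range, ord('A') − ord('A') = 0
'l': a..z range, 26 + ord('l') − ord('a') = 37
'4': 0..9 range, 52 + ord('4') − ord('0') = 56

Answer: 2 45 30 13 0 37 56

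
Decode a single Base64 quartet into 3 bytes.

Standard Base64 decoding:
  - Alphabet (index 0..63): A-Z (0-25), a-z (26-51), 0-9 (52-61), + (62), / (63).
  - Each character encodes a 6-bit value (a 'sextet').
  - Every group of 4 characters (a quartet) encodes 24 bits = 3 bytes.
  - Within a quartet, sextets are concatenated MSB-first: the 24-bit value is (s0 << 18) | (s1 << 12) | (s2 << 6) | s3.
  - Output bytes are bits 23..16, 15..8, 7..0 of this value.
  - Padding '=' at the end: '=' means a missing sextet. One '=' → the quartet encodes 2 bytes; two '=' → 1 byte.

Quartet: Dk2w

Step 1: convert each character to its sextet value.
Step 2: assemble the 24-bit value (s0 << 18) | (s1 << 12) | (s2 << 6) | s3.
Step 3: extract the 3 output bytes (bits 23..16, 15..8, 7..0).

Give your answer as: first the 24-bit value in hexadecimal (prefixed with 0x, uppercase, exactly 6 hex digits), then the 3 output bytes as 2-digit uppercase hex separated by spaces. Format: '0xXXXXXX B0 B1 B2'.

Answer: 0x0E4DB0 0E 4D B0

Derivation:
Sextets: D=3, k=36, 2=54, w=48
24-bit: (3<<18) | (36<<12) | (54<<6) | 48
      = 0x0C0000 | 0x024000 | 0x000D80 | 0x000030
      = 0x0E4DB0
Bytes: (v>>16)&0xFF=0E, (v>>8)&0xFF=4D, v&0xFF=B0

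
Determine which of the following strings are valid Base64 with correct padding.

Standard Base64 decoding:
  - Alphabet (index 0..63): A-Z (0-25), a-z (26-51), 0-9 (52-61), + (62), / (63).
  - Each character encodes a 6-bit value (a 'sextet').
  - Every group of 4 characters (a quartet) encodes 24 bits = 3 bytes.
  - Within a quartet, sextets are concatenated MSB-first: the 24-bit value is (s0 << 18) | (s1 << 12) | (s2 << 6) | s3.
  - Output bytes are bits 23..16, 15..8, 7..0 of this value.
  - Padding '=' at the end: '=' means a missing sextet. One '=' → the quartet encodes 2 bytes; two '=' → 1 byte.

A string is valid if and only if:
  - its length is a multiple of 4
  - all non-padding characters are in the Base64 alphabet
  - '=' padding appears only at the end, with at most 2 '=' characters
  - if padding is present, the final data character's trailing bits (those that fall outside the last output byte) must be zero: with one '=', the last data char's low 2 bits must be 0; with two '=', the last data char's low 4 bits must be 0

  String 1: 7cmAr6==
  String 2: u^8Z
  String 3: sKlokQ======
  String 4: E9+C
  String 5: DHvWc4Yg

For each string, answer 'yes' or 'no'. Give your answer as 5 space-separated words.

Answer: no no no yes yes

Derivation:
String 1: '7cmAr6==' → invalid (bad trailing bits)
String 2: 'u^8Z' → invalid (bad char(s): ['^'])
String 3: 'sKlokQ======' → invalid (6 pad chars (max 2))
String 4: 'E9+C' → valid
String 5: 'DHvWc4Yg' → valid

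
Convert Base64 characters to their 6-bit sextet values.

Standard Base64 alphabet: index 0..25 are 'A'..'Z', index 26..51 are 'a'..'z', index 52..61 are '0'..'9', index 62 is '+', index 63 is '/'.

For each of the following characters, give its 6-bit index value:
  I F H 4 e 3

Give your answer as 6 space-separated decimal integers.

'I': A..Z range, ord('I') − ord('A') = 8
'F': A..Z range, ord('F') − ord('A') = 5
'H': A..Z range, ord('H') − ord('A') = 7
'4': 0..9 range, 52 + ord('4') − ord('0') = 56
'e': a..z range, 26 + ord('e') − ord('a') = 30
'3': 0..9 range, 52 + ord('3') − ord('0') = 55

Answer: 8 5 7 56 30 55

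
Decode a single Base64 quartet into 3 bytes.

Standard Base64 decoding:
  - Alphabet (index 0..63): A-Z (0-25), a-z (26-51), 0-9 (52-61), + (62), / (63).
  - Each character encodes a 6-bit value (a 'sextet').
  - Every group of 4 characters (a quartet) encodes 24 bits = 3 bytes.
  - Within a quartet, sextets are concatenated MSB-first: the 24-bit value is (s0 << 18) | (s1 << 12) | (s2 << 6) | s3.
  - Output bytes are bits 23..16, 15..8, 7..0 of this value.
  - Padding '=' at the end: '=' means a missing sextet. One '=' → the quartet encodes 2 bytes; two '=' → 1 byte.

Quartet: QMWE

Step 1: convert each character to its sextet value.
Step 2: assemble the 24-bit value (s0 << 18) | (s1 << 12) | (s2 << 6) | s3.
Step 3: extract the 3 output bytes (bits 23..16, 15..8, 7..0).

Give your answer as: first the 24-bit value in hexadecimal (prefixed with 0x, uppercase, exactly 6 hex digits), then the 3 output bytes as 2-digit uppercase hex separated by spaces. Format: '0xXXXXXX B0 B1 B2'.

Sextets: Q=16, M=12, W=22, E=4
24-bit: (16<<18) | (12<<12) | (22<<6) | 4
      = 0x400000 | 0x00C000 | 0x000580 | 0x000004
      = 0x40C584
Bytes: (v>>16)&0xFF=40, (v>>8)&0xFF=C5, v&0xFF=84

Answer: 0x40C584 40 C5 84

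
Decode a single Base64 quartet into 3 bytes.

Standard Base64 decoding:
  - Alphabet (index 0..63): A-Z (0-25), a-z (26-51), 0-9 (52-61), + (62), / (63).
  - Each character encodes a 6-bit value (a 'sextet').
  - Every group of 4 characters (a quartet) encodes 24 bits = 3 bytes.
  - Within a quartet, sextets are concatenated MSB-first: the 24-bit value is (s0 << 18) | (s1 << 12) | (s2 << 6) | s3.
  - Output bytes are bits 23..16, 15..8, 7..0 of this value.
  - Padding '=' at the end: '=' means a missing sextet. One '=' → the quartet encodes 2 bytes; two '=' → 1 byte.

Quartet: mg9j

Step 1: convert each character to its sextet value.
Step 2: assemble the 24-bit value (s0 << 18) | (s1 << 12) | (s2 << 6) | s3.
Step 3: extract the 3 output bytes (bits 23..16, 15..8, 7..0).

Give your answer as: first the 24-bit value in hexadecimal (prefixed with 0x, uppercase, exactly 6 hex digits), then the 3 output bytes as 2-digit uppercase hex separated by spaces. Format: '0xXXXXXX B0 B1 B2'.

Sextets: m=38, g=32, 9=61, j=35
24-bit: (38<<18) | (32<<12) | (61<<6) | 35
      = 0x980000 | 0x020000 | 0x000F40 | 0x000023
      = 0x9A0F63
Bytes: (v>>16)&0xFF=9A, (v>>8)&0xFF=0F, v&0xFF=63

Answer: 0x9A0F63 9A 0F 63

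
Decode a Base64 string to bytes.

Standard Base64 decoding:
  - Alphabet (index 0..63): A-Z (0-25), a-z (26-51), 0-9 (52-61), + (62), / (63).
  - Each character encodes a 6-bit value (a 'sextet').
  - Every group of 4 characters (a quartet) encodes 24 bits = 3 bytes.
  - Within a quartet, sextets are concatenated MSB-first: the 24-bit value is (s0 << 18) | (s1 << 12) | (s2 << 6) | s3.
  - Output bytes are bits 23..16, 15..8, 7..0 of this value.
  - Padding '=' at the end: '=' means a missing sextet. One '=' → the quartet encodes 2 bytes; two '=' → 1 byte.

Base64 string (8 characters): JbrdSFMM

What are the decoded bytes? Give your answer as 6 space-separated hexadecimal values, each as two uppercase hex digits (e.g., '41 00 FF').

After char 0 ('J'=9): chars_in_quartet=1 acc=0x9 bytes_emitted=0
After char 1 ('b'=27): chars_in_quartet=2 acc=0x25B bytes_emitted=0
After char 2 ('r'=43): chars_in_quartet=3 acc=0x96EB bytes_emitted=0
After char 3 ('d'=29): chars_in_quartet=4 acc=0x25BADD -> emit 25 BA DD, reset; bytes_emitted=3
After char 4 ('S'=18): chars_in_quartet=1 acc=0x12 bytes_emitted=3
After char 5 ('F'=5): chars_in_quartet=2 acc=0x485 bytes_emitted=3
After char 6 ('M'=12): chars_in_quartet=3 acc=0x1214C bytes_emitted=3
After char 7 ('M'=12): chars_in_quartet=4 acc=0x48530C -> emit 48 53 0C, reset; bytes_emitted=6

Answer: 25 BA DD 48 53 0C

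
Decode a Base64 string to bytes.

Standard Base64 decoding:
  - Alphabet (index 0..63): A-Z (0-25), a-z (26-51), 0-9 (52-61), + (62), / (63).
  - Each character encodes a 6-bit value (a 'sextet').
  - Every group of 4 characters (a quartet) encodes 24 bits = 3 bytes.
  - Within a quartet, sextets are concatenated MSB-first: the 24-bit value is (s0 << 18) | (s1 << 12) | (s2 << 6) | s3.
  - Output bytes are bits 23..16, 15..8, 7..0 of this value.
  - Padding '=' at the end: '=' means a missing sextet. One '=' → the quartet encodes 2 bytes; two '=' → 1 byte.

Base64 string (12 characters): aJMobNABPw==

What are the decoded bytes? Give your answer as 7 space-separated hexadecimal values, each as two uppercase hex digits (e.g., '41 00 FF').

Answer: 68 93 28 6C D0 01 3F

Derivation:
After char 0 ('a'=26): chars_in_quartet=1 acc=0x1A bytes_emitted=0
After char 1 ('J'=9): chars_in_quartet=2 acc=0x689 bytes_emitted=0
After char 2 ('M'=12): chars_in_quartet=3 acc=0x1A24C bytes_emitted=0
After char 3 ('o'=40): chars_in_quartet=4 acc=0x689328 -> emit 68 93 28, reset; bytes_emitted=3
After char 4 ('b'=27): chars_in_quartet=1 acc=0x1B bytes_emitted=3
After char 5 ('N'=13): chars_in_quartet=2 acc=0x6CD bytes_emitted=3
After char 6 ('A'=0): chars_in_quartet=3 acc=0x1B340 bytes_emitted=3
After char 7 ('B'=1): chars_in_quartet=4 acc=0x6CD001 -> emit 6C D0 01, reset; bytes_emitted=6
After char 8 ('P'=15): chars_in_quartet=1 acc=0xF bytes_emitted=6
After char 9 ('w'=48): chars_in_quartet=2 acc=0x3F0 bytes_emitted=6
Padding '==': partial quartet acc=0x3F0 -> emit 3F; bytes_emitted=7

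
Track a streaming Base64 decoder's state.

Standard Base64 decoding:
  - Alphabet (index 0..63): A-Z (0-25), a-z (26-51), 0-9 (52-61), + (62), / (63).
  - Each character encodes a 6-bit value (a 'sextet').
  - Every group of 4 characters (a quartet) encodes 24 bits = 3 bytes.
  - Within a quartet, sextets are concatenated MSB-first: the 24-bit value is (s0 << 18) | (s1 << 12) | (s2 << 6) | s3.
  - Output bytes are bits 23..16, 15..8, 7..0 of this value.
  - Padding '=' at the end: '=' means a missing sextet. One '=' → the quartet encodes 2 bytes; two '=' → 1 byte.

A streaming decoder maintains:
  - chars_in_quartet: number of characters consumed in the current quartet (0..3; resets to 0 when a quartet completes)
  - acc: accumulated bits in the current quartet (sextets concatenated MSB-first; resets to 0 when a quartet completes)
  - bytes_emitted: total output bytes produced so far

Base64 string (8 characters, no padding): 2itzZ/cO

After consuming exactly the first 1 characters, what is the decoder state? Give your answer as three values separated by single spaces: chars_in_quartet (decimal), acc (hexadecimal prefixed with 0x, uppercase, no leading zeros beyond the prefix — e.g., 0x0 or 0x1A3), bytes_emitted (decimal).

Answer: 1 0x36 0

Derivation:
After char 0 ('2'=54): chars_in_quartet=1 acc=0x36 bytes_emitted=0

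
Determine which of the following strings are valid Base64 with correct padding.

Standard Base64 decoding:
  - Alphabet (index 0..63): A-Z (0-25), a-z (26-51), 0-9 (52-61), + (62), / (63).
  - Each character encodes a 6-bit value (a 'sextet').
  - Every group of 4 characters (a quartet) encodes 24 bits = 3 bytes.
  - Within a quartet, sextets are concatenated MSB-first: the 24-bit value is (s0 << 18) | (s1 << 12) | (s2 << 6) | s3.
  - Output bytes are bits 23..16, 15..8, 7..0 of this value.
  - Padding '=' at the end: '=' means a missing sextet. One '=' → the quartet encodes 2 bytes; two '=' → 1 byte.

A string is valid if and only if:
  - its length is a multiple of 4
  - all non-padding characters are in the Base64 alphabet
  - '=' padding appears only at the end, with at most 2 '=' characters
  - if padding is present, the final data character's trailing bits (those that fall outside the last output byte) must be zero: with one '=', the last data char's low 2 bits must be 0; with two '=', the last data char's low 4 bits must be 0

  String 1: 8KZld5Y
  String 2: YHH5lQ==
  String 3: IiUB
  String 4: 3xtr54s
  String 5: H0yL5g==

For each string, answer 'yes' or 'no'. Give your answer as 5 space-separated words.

Answer: no yes yes no yes

Derivation:
String 1: '8KZld5Y' → invalid (len=7 not mult of 4)
String 2: 'YHH5lQ==' → valid
String 3: 'IiUB' → valid
String 4: '3xtr54s' → invalid (len=7 not mult of 4)
String 5: 'H0yL5g==' → valid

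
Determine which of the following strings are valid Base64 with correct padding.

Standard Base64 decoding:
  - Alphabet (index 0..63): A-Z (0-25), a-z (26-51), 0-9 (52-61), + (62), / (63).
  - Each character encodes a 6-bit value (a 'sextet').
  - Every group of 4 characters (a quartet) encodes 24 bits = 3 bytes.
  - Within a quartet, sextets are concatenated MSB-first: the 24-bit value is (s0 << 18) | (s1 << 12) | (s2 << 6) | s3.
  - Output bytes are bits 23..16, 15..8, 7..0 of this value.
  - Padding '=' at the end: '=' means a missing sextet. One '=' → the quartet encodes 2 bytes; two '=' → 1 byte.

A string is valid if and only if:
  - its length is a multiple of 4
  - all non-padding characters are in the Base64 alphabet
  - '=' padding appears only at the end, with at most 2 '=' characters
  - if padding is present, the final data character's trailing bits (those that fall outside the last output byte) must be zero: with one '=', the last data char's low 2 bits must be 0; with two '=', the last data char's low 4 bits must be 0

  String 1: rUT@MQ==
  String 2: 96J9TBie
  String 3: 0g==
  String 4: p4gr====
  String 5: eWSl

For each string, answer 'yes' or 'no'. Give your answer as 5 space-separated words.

String 1: 'rUT@MQ==' → invalid (bad char(s): ['@'])
String 2: '96J9TBie' → valid
String 3: '0g==' → valid
String 4: 'p4gr====' → invalid (4 pad chars (max 2))
String 5: 'eWSl' → valid

Answer: no yes yes no yes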